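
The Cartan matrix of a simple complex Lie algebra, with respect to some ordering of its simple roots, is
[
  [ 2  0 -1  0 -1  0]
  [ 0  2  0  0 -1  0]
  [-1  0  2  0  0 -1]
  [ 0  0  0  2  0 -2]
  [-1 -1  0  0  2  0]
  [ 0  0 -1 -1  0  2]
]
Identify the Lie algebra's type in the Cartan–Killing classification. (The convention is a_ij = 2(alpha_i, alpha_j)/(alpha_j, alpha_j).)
The matrix has rank 6 with 2's on the diagonal. Reading the off-diagonal entries as Dynkin edges (a single edge where a_ij = a_ji = -1; a double or triple edge where a_ij * a_ji = 2 or 3), the diagram is a chain of 6 nodes with a double edge at one end; the terminal node there is the unique long simple root (C_6). One simple-root ordering that puts it in standard form is (alpha_2, alpha_5, alpha_1, alpha_3, alpha_6, alpha_4). So the algebra is type C_6, i.e. sp(12).

C_6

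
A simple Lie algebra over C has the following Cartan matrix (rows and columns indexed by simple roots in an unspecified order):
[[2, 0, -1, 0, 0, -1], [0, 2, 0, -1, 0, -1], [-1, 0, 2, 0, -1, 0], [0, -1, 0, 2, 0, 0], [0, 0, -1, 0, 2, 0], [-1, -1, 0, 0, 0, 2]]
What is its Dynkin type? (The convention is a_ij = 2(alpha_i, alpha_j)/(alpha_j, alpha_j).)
A_6 (sl(7))

The matrix has rank 6 with 2's on the diagonal. Reading the off-diagonal entries as Dynkin edges (a single edge where a_ij = a_ji = -1; a double or triple edge where a_ij * a_ji = 2 or 3), the diagram is a chain of 6 nodes with single edges (A_6). One simple-root ordering that puts it in standard form is (alpha_5, alpha_3, alpha_1, alpha_6, alpha_2, alpha_4). So the algebra is type A_6, i.e. sl(7).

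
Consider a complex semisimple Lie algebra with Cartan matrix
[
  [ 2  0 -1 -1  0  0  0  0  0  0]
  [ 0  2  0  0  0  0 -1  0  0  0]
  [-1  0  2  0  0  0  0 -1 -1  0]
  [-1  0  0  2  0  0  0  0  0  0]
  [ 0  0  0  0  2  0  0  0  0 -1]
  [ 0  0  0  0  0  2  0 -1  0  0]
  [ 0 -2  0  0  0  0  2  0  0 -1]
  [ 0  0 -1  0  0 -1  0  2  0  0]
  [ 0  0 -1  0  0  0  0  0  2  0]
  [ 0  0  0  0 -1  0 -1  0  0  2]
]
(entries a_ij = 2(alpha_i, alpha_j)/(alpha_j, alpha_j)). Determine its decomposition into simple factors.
The diagram associated to this matrix has two connected components: the simple roots {alpha_2, alpha_5, alpha_7, alpha_10} form a chain of 4 nodes with a double edge at one end; the terminal node there is the unique short simple root (B_4), and {alpha_1, alpha_3, alpha_4, alpha_6, alpha_8, alpha_9} form a chain of 5 nodes with one extra node attached to the third node from one end (E_6). A semisimple Lie algebra decomposes uniquely as the direct sum of simple ideals, one per connected component of its Dynkin diagram, so g ≅ B_4 ⊕ E_6 (dimension 36 + 78 = 114).

B_4 (so(9)) + E_6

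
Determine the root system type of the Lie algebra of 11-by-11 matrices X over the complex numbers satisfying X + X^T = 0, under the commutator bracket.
This is so(11) with 11 odd, which has dimension 11(11-1)/2 = 55 and rank (11-1)/2 = 5. In the classification of classical Lie algebras, the orthogonal algebra so(2n+1) in an odd number of variables has type B_n; here n = 5, so the Dynkin diagram is a chain of 5 nodes with a double edge at one end; the terminal node there is the unique short simple root (B_5). Hence the type is B_5.

type B_5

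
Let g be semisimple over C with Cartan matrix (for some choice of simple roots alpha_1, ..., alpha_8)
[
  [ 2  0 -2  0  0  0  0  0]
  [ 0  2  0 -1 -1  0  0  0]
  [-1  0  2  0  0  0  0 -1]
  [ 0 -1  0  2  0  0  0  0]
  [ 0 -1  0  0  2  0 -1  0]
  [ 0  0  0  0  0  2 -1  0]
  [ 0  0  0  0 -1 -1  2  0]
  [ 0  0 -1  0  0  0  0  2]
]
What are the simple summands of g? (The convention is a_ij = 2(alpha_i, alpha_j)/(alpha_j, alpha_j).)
type A_5 ⊕ type C_3

The diagram associated to this matrix has two connected components: the simple roots {alpha_2, alpha_4, alpha_5, alpha_6, alpha_7} form a chain of 5 nodes with single edges (A_5), and {alpha_1, alpha_3, alpha_8} form a chain of 3 nodes with a double edge at one end; the terminal node there is the unique long simple root (C_3). A semisimple Lie algebra decomposes uniquely as the direct sum of simple ideals, one per connected component of its Dynkin diagram, so g ≅ A_5 ⊕ C_3 (dimension 35 + 21 = 56).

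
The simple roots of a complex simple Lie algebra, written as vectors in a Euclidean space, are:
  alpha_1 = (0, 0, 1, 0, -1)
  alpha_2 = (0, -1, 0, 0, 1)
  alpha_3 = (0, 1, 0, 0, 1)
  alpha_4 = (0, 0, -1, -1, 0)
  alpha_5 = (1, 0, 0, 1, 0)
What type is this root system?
Compute the Cartan integers a_ij = 2(alpha_i, alpha_j)/(alpha_j, alpha_j); the resulting 5x5 Cartan matrix is
[[2, -1, -1, -1, 0], [-1, 2, 0, 0, 0], [-1, 0, 2, 0, 0], [-1, 0, 0, 2, -1], [0, 0, 0, -1, 2]].
All simple roots have the same length, so the diagram is simply laced. The associated Dynkin diagram is a chain of 3 nodes with a fork of two nodes at one end (D_5), so the type is D_5 (the algebra so(10)).

D5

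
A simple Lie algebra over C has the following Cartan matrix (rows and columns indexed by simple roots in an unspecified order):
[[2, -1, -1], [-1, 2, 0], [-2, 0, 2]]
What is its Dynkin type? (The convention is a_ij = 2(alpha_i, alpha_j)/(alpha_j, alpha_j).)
The matrix has rank 3 with 2's on the diagonal. Reading the off-diagonal entries as Dynkin edges (a single edge where a_ij = a_ji = -1; a double or triple edge where a_ij * a_ji = 2 or 3), the diagram is a chain of 3 nodes with a double edge at one end; the terminal node there is the unique long simple root (C_3). One simple-root ordering that puts it in standard form is (alpha_2, alpha_1, alpha_3). So the algebra is type C_3, i.e. sp(6).

type C_3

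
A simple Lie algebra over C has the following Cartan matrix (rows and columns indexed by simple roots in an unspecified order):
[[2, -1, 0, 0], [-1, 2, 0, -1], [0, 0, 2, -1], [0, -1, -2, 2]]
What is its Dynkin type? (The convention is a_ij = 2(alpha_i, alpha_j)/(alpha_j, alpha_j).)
B4

The matrix has rank 4 with 2's on the diagonal. Reading the off-diagonal entries as Dynkin edges (a single edge where a_ij = a_ji = -1; a double or triple edge where a_ij * a_ji = 2 or 3), the diagram is a chain of 4 nodes with a double edge at one end; the terminal node there is the unique short simple root (B_4). One simple-root ordering that puts it in standard form is (alpha_1, alpha_2, alpha_4, alpha_3). So the algebra is type B_4, i.e. so(9).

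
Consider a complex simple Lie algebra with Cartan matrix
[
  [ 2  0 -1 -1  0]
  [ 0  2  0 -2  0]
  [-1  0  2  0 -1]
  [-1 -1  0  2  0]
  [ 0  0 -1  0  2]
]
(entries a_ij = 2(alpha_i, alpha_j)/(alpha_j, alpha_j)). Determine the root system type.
C5

The matrix has rank 5 with 2's on the diagonal. Reading the off-diagonal entries as Dynkin edges (a single edge where a_ij = a_ji = -1; a double or triple edge where a_ij * a_ji = 2 or 3), the diagram is a chain of 5 nodes with a double edge at one end; the terminal node there is the unique long simple root (C_5). One simple-root ordering that puts it in standard form is (alpha_5, alpha_3, alpha_1, alpha_4, alpha_2). So the algebra is type C_5, i.e. sp(10).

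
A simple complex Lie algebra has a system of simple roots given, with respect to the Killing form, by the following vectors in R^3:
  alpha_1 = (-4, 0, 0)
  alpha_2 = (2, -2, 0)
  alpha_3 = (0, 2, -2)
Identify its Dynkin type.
Compute the Cartan integers a_ij = 2(alpha_i, alpha_j)/(alpha_j, alpha_j); the resulting 3x3 Cartan matrix is
[[2, -2, 0], [-1, 2, -1], [0, -1, 2]].
The roots have two lengths (squared-length ratio 2:1); the short ones are alpha_{2,3}. The associated Dynkin diagram is a chain of 3 nodes with a double edge at one end; the terminal node there is the unique long simple root (C_3), so the type is C_3 (the algebra sp(6)).

type C_3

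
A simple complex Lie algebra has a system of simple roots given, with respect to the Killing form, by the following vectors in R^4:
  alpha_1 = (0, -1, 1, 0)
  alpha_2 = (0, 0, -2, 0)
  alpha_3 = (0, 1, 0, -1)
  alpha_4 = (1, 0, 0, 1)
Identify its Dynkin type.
Compute the Cartan integers a_ij = 2(alpha_i, alpha_j)/(alpha_j, alpha_j); the resulting 4x4 Cartan matrix is
[[2, -1, -1, 0], [-2, 2, 0, 0], [-1, 0, 2, -1], [0, 0, -1, 2]].
The roots have two lengths (squared-length ratio 2:1); the short ones are alpha_{1,3,4}. The associated Dynkin diagram is a chain of 4 nodes with a double edge at one end; the terminal node there is the unique long simple root (C_4), so the type is C_4 (the algebra sp(8)).

C4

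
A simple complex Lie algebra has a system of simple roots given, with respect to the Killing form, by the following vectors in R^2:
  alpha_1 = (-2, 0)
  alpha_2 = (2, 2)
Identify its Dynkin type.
Compute the Cartan integers a_ij = 2(alpha_i, alpha_j)/(alpha_j, alpha_j); the resulting 2x2 Cartan matrix is
[[2, -1], [-2, 2]].
The roots have two lengths (squared-length ratio 2:1); the short ones are alpha_{1}. The associated Dynkin diagram is a chain of 2 nodes with a double edge at one end; the terminal node there is the unique short simple root (B_2), so the type is B_2 (the algebra so(5)).

B_2 (so(5))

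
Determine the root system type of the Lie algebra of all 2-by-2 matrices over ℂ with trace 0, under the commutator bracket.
This is sl(2), which has dimension 2^2 - 1 = 3 and rank 2 - 1 = 1 (a Cartan subalgebra is the diagonal traceless matrices). In the classification of classical Lie algebras, the special linear algebra sl(n+1) has type A_n; here n = 1, so the Dynkin diagram is a chain of 1 nodes with single edges (A_1). Hence the type is A_1.

type A_1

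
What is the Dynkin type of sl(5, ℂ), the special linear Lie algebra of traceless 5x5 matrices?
A_4

This is sl(5), which has dimension 5^2 - 1 = 24 and rank 5 - 1 = 4 (a Cartan subalgebra is the diagonal traceless matrices). In the classification of classical Lie algebras, the special linear algebra sl(n+1) has type A_n; here n = 4, so the Dynkin diagram is a chain of 4 nodes with single edges (A_4). Hence the type is A_4.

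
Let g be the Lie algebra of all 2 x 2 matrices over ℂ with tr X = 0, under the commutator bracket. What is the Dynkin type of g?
A1

This is sl(2), which has dimension 2^2 - 1 = 3 and rank 2 - 1 = 1 (a Cartan subalgebra is the diagonal traceless matrices). In the classification of classical Lie algebras, the special linear algebra sl(n+1) has type A_n; here n = 1, so the Dynkin diagram is a chain of 1 nodes with single edges (A_1). Hence the type is A_1.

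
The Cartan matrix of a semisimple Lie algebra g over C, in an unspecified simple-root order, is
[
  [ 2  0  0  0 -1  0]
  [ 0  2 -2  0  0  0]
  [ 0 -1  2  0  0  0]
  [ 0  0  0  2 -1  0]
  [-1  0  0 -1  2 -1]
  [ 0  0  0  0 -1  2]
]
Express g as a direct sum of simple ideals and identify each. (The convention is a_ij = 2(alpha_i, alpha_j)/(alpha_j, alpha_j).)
The diagram associated to this matrix has two connected components: the simple roots {alpha_2, alpha_3} form a chain of 2 nodes with a double edge at one end; the terminal node there is the unique short simple root (B_2), and {alpha_1, alpha_4, alpha_5, alpha_6} form a chain of 2 nodes with a fork of two nodes at one end (D_4). A semisimple Lie algebra decomposes uniquely as the direct sum of simple ideals, one per connected component of its Dynkin diagram, so g ≅ B_2 ⊕ D_4 (dimension 10 + 28 = 38).

B_2 (so(5)) ⊕ D_4 (so(8))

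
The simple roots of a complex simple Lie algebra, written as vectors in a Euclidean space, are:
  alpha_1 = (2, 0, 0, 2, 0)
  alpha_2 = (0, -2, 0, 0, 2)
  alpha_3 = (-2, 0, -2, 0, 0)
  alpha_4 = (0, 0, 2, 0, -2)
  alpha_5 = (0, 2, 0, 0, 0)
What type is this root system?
B5

Compute the Cartan integers a_ij = 2(alpha_i, alpha_j)/(alpha_j, alpha_j); the resulting 5x5 Cartan matrix is
[[2, 0, -1, 0, 0], [0, 2, 0, -1, -2], [-1, 0, 2, -1, 0], [0, -1, -1, 2, 0], [0, -1, 0, 0, 2]].
The roots have two lengths (squared-length ratio 2:1); the short ones are alpha_{5}. The associated Dynkin diagram is a chain of 5 nodes with a double edge at one end; the terminal node there is the unique short simple root (B_5), so the type is B_5 (the algebra so(11)).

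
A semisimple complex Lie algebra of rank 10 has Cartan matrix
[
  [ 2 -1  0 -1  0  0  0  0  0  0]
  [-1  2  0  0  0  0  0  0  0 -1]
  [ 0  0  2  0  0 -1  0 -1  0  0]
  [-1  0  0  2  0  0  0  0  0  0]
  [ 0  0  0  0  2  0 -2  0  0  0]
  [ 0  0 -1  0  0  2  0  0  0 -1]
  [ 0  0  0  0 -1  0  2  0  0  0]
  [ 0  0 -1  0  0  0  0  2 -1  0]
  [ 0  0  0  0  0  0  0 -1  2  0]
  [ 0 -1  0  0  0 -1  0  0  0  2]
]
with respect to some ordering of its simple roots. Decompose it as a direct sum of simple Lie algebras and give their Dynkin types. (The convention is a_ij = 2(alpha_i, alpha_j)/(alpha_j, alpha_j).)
The diagram associated to this matrix has two connected components: the simple roots {alpha_1, alpha_2, alpha_3, alpha_4, alpha_6, alpha_8, alpha_9, alpha_10} form a chain of 8 nodes with single edges (A_8), and {alpha_5, alpha_7} form a chain of 2 nodes with a double edge at one end; the terminal node there is the unique short simple root (B_2). A semisimple Lie algebra decomposes uniquely as the direct sum of simple ideals, one per connected component of its Dynkin diagram, so g ≅ A_8 ⊕ B_2 (dimension 80 + 10 = 90).

A8 ⊕ B2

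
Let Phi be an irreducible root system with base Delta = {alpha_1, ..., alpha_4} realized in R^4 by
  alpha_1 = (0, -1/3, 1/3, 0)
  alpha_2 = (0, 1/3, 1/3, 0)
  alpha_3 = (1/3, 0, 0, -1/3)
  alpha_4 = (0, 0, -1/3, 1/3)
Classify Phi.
D4

Compute the Cartan integers a_ij = 2(alpha_i, alpha_j)/(alpha_j, alpha_j); the resulting 4x4 Cartan matrix is
[[2, 0, 0, -1], [0, 2, 0, -1], [0, 0, 2, -1], [-1, -1, -1, 2]].
All simple roots have the same length, so the diagram is simply laced. The associated Dynkin diagram is a chain of 2 nodes with a fork of two nodes at one end (D_4), so the type is D_4 (the algebra so(8)).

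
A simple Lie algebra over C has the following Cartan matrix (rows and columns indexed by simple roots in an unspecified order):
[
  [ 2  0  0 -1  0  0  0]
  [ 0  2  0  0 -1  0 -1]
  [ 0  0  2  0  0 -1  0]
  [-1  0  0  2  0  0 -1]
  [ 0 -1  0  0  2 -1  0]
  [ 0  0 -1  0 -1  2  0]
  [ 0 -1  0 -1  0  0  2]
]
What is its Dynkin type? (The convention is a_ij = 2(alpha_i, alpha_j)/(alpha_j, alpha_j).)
The matrix has rank 7 with 2's on the diagonal. Reading the off-diagonal entries as Dynkin edges (a single edge where a_ij = a_ji = -1; a double or triple edge where a_ij * a_ji = 2 or 3), the diagram is a chain of 7 nodes with single edges (A_7). One simple-root ordering that puts it in standard form is (alpha_3, alpha_6, alpha_5, alpha_2, alpha_7, alpha_4, alpha_1). So the algebra is type A_7, i.e. sl(8).

A_7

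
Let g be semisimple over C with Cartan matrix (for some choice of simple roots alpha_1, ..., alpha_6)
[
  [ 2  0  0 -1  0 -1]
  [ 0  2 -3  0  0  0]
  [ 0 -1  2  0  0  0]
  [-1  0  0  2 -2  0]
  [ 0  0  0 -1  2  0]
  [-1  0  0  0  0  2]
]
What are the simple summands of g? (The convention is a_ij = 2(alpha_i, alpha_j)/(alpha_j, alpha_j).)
The diagram associated to this matrix has two connected components: the simple roots {alpha_1, alpha_4, alpha_5, alpha_6} form a chain of 4 nodes with a double edge at one end; the terminal node there is the unique short simple root (B_4), and {alpha_2, alpha_3} form two nodes joined by a triple edge (G_2). A semisimple Lie algebra decomposes uniquely as the direct sum of simple ideals, one per connected component of its Dynkin diagram, so g ≅ B_4 ⊕ G_2 (dimension 36 + 14 = 50).

B_4 (so(9)) + G_2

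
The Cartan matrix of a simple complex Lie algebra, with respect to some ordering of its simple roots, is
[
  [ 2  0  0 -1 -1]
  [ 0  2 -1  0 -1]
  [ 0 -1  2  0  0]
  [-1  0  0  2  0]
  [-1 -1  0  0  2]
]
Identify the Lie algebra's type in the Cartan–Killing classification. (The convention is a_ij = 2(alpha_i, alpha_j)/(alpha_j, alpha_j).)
The matrix has rank 5 with 2's on the diagonal. Reading the off-diagonal entries as Dynkin edges (a single edge where a_ij = a_ji = -1; a double or triple edge where a_ij * a_ji = 2 or 3), the diagram is a chain of 5 nodes with single edges (A_5). One simple-root ordering that puts it in standard form is (alpha_3, alpha_2, alpha_5, alpha_1, alpha_4). So the algebra is type A_5, i.e. sl(6).

A_5 (sl(6))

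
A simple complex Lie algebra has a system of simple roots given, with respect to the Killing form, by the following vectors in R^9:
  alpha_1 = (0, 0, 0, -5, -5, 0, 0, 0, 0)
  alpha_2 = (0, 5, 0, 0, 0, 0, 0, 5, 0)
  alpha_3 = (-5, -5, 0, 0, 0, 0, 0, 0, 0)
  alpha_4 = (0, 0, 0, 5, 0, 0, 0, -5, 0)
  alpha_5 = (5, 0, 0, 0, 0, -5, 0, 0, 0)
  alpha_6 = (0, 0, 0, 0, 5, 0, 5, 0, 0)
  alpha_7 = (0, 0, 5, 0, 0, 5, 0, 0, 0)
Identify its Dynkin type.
A7

Compute the Cartan integers a_ij = 2(alpha_i, alpha_j)/(alpha_j, alpha_j); the resulting 7x7 Cartan matrix is
[[2, 0, 0, -1, 0, -1, 0], [0, 2, -1, -1, 0, 0, 0], [0, -1, 2, 0, -1, 0, 0], [-1, -1, 0, 2, 0, 0, 0], [0, 0, -1, 0, 2, 0, -1], [-1, 0, 0, 0, 0, 2, 0], [0, 0, 0, 0, -1, 0, 2]].
All simple roots have the same length, so the diagram is simply laced. The associated Dynkin diagram is a chain of 7 nodes with single edges (A_7), so the type is A_7 (the algebra sl(8)).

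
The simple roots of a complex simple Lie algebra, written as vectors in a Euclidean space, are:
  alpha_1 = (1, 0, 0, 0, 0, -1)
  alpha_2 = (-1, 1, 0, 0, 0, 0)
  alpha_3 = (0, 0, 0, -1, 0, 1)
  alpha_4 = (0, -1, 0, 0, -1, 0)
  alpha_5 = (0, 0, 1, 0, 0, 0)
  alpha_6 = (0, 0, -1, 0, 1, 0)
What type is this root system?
B_6

Compute the Cartan integers a_ij = 2(alpha_i, alpha_j)/(alpha_j, alpha_j); the resulting 6x6 Cartan matrix is
[[2, -1, -1, 0, 0, 0], [-1, 2, 0, -1, 0, 0], [-1, 0, 2, 0, 0, 0], [0, -1, 0, 2, 0, -1], [0, 0, 0, 0, 2, -1], [0, 0, 0, -1, -2, 2]].
The roots have two lengths (squared-length ratio 2:1); the short ones are alpha_{5}. The associated Dynkin diagram is a chain of 6 nodes with a double edge at one end; the terminal node there is the unique short simple root (B_6), so the type is B_6 (the algebra so(13)).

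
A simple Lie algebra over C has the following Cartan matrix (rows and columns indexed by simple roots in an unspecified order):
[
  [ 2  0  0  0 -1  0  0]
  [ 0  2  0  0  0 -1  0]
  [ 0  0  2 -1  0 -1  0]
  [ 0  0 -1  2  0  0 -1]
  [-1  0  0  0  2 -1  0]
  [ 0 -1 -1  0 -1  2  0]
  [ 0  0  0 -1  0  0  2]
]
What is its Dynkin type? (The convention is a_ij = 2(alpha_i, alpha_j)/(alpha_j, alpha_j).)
The matrix has rank 7 with 2's on the diagonal. Reading the off-diagonal entries as Dynkin edges (a single edge where a_ij = a_ji = -1; a double or triple edge where a_ij * a_ji = 2 or 3), the diagram is a chain of 6 nodes with one extra node attached to the third node from one end (E_7). One simple-root ordering that puts it in standard form is (alpha_1, alpha_2, alpha_5, alpha_6, alpha_3, alpha_4, alpha_7). So the algebra is type E_7.

type E_7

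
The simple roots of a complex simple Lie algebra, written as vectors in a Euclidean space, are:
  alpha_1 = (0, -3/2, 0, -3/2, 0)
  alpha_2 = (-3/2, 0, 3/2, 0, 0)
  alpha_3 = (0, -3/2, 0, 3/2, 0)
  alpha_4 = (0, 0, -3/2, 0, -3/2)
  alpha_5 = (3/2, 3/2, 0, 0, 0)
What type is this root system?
Compute the Cartan integers a_ij = 2(alpha_i, alpha_j)/(alpha_j, alpha_j); the resulting 5x5 Cartan matrix is
[[2, 0, 0, 0, -1], [0, 2, 0, -1, -1], [0, 0, 2, 0, -1], [0, -1, 0, 2, 0], [-1, -1, -1, 0, 2]].
All simple roots have the same length, so the diagram is simply laced. The associated Dynkin diagram is a chain of 3 nodes with a fork of two nodes at one end (D_5), so the type is D_5 (the algebra so(10)).

type D_5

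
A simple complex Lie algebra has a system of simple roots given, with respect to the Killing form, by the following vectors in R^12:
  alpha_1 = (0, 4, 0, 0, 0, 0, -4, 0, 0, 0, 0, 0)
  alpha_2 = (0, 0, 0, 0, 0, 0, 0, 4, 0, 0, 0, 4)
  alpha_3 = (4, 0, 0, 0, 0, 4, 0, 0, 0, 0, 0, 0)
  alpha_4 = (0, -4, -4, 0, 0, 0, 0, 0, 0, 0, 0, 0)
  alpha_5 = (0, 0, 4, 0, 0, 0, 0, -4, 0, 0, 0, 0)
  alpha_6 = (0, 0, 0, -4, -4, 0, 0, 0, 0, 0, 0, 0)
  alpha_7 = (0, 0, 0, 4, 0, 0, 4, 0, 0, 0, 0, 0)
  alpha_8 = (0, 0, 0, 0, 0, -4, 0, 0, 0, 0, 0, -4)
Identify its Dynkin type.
A_8 (sl(9))

Compute the Cartan integers a_ij = 2(alpha_i, alpha_j)/(alpha_j, alpha_j); the resulting 8x8 Cartan matrix is
[[2, 0, 0, -1, 0, 0, -1, 0], [0, 2, 0, 0, -1, 0, 0, -1], [0, 0, 2, 0, 0, 0, 0, -1], [-1, 0, 0, 2, -1, 0, 0, 0], [0, -1, 0, -1, 2, 0, 0, 0], [0, 0, 0, 0, 0, 2, -1, 0], [-1, 0, 0, 0, 0, -1, 2, 0], [0, -1, -1, 0, 0, 0, 0, 2]].
All simple roots have the same length, so the diagram is simply laced. The associated Dynkin diagram is a chain of 8 nodes with single edges (A_8), so the type is A_8 (the algebra sl(9)).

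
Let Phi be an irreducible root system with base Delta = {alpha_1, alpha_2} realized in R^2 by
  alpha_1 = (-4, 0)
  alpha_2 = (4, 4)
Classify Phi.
Compute the Cartan integers a_ij = 2(alpha_i, alpha_j)/(alpha_j, alpha_j); the resulting 2x2 Cartan matrix is
[[2, -1], [-2, 2]].
The roots have two lengths (squared-length ratio 2:1); the short ones are alpha_{1}. The associated Dynkin diagram is a chain of 2 nodes with a double edge at one end; the terminal node there is the unique short simple root (B_2), so the type is B_2 (the algebra so(5)).

type B_2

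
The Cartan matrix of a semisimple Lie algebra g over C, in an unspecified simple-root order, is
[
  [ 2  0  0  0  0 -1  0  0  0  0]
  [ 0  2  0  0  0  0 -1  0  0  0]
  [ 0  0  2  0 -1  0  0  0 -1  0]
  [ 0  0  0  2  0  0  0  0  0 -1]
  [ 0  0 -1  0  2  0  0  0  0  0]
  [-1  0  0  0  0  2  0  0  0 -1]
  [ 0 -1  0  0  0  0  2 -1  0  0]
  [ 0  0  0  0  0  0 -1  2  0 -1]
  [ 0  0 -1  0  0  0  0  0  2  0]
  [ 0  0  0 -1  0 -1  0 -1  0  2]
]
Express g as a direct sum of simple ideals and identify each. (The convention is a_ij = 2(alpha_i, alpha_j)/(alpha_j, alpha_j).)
The diagram associated to this matrix has two connected components: the simple roots {alpha_3, alpha_5, alpha_9} form a chain of 3 nodes with single edges (A_3), and {alpha_1, alpha_2, alpha_4, alpha_6, alpha_7, alpha_8, alpha_10} form a chain of 6 nodes with one extra node attached to the third node from one end (E_7). A semisimple Lie algebra decomposes uniquely as the direct sum of simple ideals, one per connected component of its Dynkin diagram, so g ≅ A_3 ⊕ E_7 (dimension 15 + 133 = 148).

A3 ⊕ E7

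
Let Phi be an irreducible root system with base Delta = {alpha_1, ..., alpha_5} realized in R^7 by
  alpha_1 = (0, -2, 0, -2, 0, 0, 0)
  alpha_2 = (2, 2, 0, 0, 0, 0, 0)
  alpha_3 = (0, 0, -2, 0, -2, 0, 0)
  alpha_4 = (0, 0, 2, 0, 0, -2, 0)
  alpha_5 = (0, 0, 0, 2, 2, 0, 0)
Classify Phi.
Compute the Cartan integers a_ij = 2(alpha_i, alpha_j)/(alpha_j, alpha_j); the resulting 5x5 Cartan matrix is
[[2, -1, 0, 0, -1], [-1, 2, 0, 0, 0], [0, 0, 2, -1, -1], [0, 0, -1, 2, 0], [-1, 0, -1, 0, 2]].
All simple roots have the same length, so the diagram is simply laced. The associated Dynkin diagram is a chain of 5 nodes with single edges (A_5), so the type is A_5 (the algebra sl(6)).

type A_5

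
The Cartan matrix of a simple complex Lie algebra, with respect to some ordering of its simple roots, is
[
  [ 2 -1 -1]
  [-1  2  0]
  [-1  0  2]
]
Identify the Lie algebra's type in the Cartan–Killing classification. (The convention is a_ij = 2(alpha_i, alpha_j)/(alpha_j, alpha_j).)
The matrix has rank 3 with 2's on the diagonal. Reading the off-diagonal entries as Dynkin edges (a single edge where a_ij = a_ji = -1; a double or triple edge where a_ij * a_ji = 2 or 3), the diagram is a chain of 3 nodes with single edges (A_3). One simple-root ordering that puts it in standard form is (alpha_3, alpha_1, alpha_2). So the algebra is type A_3, i.e. sl(4).

A3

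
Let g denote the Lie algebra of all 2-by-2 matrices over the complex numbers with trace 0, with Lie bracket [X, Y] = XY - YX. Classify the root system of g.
type A_1

This is sl(2), which has dimension 2^2 - 1 = 3 and rank 2 - 1 = 1 (a Cartan subalgebra is the diagonal traceless matrices). In the classification of classical Lie algebras, the special linear algebra sl(n+1) has type A_n; here n = 1, so the Dynkin diagram is a chain of 1 nodes with single edges (A_1). Hence the type is A_1.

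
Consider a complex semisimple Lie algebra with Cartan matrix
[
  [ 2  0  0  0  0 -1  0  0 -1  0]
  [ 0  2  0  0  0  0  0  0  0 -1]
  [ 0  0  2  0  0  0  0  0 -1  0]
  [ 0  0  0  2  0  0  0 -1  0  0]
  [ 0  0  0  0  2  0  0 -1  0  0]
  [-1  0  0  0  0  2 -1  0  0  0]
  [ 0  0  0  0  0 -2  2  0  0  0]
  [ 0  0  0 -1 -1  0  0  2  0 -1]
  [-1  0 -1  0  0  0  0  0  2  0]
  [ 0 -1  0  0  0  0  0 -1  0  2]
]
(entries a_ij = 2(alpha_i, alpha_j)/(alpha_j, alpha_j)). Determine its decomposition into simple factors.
The diagram associated to this matrix has two connected components: the simple roots {alpha_1, alpha_3, alpha_6, alpha_7, alpha_9} form a chain of 5 nodes with a double edge at one end; the terminal node there is the unique long simple root (C_5), and {alpha_2, alpha_4, alpha_5, alpha_8, alpha_10} form a chain of 3 nodes with a fork of two nodes at one end (D_5). A semisimple Lie algebra decomposes uniquely as the direct sum of simple ideals, one per connected component of its Dynkin diagram, so g ≅ C_5 ⊕ D_5 (dimension 55 + 45 = 100).

C_5 ⊕ D_5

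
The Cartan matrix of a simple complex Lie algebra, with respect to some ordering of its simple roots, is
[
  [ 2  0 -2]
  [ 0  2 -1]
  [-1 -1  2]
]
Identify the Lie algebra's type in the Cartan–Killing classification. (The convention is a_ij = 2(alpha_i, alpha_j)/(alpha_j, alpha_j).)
The matrix has rank 3 with 2's on the diagonal. Reading the off-diagonal entries as Dynkin edges (a single edge where a_ij = a_ji = -1; a double or triple edge where a_ij * a_ji = 2 or 3), the diagram is a chain of 3 nodes with a double edge at one end; the terminal node there is the unique long simple root (C_3). One simple-root ordering that puts it in standard form is (alpha_2, alpha_3, alpha_1). So the algebra is type C_3, i.e. sp(6).

C_3 (sp(6))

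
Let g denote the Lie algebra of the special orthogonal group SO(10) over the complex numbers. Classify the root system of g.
D5

This is so(10) with 10 even, which has dimension 10(10-1)/2 = 45 and rank 10/2 = 5. In the classification of classical Lie algebras, the orthogonal algebra so(2n) in an even number of variables has type D_n; here n = 5, so the Dynkin diagram is a chain of 3 nodes with a fork of two nodes at one end (D_5). Hence the type is D_5.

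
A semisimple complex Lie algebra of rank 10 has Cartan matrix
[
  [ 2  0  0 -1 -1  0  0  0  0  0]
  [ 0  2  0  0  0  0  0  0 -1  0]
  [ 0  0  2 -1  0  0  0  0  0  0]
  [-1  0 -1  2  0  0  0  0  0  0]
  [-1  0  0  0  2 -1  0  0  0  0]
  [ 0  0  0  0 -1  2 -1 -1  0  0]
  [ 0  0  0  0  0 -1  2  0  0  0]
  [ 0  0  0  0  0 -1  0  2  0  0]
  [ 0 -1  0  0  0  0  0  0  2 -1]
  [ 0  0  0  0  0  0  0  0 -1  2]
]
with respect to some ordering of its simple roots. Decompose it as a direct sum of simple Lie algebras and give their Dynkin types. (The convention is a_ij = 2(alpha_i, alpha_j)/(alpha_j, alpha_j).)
A_3 (sl(4)) + D_7 (so(14))

The diagram associated to this matrix has two connected components: the simple roots {alpha_2, alpha_9, alpha_10} form a chain of 3 nodes with single edges (A_3), and {alpha_1, alpha_3, alpha_4, alpha_5, alpha_6, alpha_7, alpha_8} form a chain of 5 nodes with a fork of two nodes at one end (D_7). A semisimple Lie algebra decomposes uniquely as the direct sum of simple ideals, one per connected component of its Dynkin diagram, so g ≅ A_3 ⊕ D_7 (dimension 15 + 91 = 106).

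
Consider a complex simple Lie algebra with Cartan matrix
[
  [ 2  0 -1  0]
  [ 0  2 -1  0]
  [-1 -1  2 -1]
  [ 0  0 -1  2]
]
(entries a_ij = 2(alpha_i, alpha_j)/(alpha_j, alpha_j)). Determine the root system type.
type D_4

The matrix has rank 4 with 2's on the diagonal. Reading the off-diagonal entries as Dynkin edges (a single edge where a_ij = a_ji = -1; a double or triple edge where a_ij * a_ji = 2 or 3), the diagram is a chain of 2 nodes with a fork of two nodes at one end (D_4). One simple-root ordering that puts it in standard form is (alpha_4, alpha_3, alpha_1, alpha_2). So the algebra is type D_4, i.e. so(8).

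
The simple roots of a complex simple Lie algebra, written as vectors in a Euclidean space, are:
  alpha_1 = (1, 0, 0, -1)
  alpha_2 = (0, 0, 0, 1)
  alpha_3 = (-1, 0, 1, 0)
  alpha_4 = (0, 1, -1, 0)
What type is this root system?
Compute the Cartan integers a_ij = 2(alpha_i, alpha_j)/(alpha_j, alpha_j); the resulting 4x4 Cartan matrix is
[[2, -2, -1, 0], [-1, 2, 0, 0], [-1, 0, 2, -1], [0, 0, -1, 2]].
The roots have two lengths (squared-length ratio 2:1); the short ones are alpha_{2}. The associated Dynkin diagram is a chain of 4 nodes with a double edge at one end; the terminal node there is the unique short simple root (B_4), so the type is B_4 (the algebra so(9)).

B_4 (so(9))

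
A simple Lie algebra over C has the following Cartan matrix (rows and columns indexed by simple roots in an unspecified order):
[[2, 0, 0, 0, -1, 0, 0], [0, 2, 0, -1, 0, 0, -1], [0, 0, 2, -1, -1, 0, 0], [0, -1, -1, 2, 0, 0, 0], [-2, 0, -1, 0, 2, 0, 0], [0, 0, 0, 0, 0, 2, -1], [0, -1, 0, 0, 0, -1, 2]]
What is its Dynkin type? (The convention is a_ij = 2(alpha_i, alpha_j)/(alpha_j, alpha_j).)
The matrix has rank 7 with 2's on the diagonal. Reading the off-diagonal entries as Dynkin edges (a single edge where a_ij = a_ji = -1; a double or triple edge where a_ij * a_ji = 2 or 3), the diagram is a chain of 7 nodes with a double edge at one end; the terminal node there is the unique short simple root (B_7). One simple-root ordering that puts it in standard form is (alpha_6, alpha_7, alpha_2, alpha_4, alpha_3, alpha_5, alpha_1). So the algebra is type B_7, i.e. so(15).

B7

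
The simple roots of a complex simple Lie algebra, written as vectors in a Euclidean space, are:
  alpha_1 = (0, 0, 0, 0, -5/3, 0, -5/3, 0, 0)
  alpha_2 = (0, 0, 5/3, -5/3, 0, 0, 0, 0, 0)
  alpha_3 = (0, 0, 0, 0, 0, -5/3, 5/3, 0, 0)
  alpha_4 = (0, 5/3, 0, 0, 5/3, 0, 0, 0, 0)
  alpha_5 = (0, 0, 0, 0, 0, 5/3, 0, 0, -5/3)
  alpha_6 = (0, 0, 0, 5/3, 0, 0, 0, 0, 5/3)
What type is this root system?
A_6 (sl(7))

Compute the Cartan integers a_ij = 2(alpha_i, alpha_j)/(alpha_j, alpha_j); the resulting 6x6 Cartan matrix is
[[2, 0, -1, -1, 0, 0], [0, 2, 0, 0, 0, -1], [-1, 0, 2, 0, -1, 0], [-1, 0, 0, 2, 0, 0], [0, 0, -1, 0, 2, -1], [0, -1, 0, 0, -1, 2]].
All simple roots have the same length, so the diagram is simply laced. The associated Dynkin diagram is a chain of 6 nodes with single edges (A_6), so the type is A_6 (the algebra sl(7)).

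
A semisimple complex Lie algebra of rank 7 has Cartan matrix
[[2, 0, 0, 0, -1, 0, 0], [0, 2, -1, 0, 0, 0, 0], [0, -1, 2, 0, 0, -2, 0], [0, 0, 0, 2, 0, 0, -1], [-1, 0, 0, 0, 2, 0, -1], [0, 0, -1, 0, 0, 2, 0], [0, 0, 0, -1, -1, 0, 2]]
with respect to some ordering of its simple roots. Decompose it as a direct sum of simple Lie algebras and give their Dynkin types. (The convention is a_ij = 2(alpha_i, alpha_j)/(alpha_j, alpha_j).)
The diagram associated to this matrix has two connected components: the simple roots {alpha_1, alpha_4, alpha_5, alpha_7} form a chain of 4 nodes with single edges (A_4), and {alpha_2, alpha_3, alpha_6} form a chain of 3 nodes with a double edge at one end; the terminal node there is the unique short simple root (B_3). A semisimple Lie algebra decomposes uniquely as the direct sum of simple ideals, one per connected component of its Dynkin diagram, so g ≅ A_4 ⊕ B_3 (dimension 24 + 21 = 45).

A_4 + B_3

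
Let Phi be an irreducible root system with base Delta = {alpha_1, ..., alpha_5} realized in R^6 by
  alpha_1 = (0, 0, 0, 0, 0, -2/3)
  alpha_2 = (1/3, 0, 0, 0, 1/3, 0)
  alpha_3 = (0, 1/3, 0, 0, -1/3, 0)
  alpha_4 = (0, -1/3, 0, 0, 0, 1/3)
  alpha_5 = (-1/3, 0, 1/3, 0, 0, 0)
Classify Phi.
Compute the Cartan integers a_ij = 2(alpha_i, alpha_j)/(alpha_j, alpha_j); the resulting 5x5 Cartan matrix is
[[2, 0, 0, -2, 0], [0, 2, -1, 0, -1], [0, -1, 2, -1, 0], [-1, 0, -1, 2, 0], [0, -1, 0, 0, 2]].
The roots have two lengths (squared-length ratio 2:1); the short ones are alpha_{2,3,4,5}. The associated Dynkin diagram is a chain of 5 nodes with a double edge at one end; the terminal node there is the unique long simple root (C_5), so the type is C_5 (the algebra sp(10)).

C_5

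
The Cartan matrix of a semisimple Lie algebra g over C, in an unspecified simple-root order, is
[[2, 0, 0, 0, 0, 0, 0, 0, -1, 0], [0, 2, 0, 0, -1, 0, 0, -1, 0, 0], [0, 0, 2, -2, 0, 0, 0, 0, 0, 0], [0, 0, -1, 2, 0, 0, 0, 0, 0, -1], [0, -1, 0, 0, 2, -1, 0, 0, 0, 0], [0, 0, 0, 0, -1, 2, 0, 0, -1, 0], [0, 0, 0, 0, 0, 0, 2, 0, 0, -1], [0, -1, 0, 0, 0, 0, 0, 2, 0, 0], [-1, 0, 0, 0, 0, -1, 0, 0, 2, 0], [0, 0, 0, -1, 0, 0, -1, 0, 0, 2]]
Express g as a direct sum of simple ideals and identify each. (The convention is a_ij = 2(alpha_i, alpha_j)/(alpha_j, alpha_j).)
type A_6 + type C_4

The diagram associated to this matrix has two connected components: the simple roots {alpha_1, alpha_2, alpha_5, alpha_6, alpha_8, alpha_9} form a chain of 6 nodes with single edges (A_6), and {alpha_3, alpha_4, alpha_7, alpha_10} form a chain of 4 nodes with a double edge at one end; the terminal node there is the unique long simple root (C_4). A semisimple Lie algebra decomposes uniquely as the direct sum of simple ideals, one per connected component of its Dynkin diagram, so g ≅ A_6 ⊕ C_4 (dimension 48 + 36 = 84).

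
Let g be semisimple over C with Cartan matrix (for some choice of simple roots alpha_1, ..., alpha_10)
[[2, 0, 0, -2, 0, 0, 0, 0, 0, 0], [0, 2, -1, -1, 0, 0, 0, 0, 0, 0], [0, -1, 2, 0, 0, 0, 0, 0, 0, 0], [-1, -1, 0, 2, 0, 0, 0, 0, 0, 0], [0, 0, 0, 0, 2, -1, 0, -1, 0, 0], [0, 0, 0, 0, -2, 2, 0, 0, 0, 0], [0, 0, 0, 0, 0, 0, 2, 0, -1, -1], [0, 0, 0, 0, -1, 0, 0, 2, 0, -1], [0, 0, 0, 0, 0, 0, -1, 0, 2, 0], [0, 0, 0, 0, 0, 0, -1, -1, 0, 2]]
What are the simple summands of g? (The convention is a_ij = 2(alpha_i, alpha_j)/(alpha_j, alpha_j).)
The diagram associated to this matrix has two connected components: the simple roots {alpha_1, alpha_2, alpha_3, alpha_4} form a chain of 4 nodes with a double edge at one end; the terminal node there is the unique long simple root (C_4), and {alpha_5, alpha_6, alpha_7, alpha_8, alpha_9, alpha_10} form a chain of 6 nodes with a double edge at one end; the terminal node there is the unique long simple root (C_6). A semisimple Lie algebra decomposes uniquely as the direct sum of simple ideals, one per connected component of its Dynkin diagram, so g ≅ C_4 ⊕ C_6 (dimension 36 + 78 = 114).

type C_4 + type C_6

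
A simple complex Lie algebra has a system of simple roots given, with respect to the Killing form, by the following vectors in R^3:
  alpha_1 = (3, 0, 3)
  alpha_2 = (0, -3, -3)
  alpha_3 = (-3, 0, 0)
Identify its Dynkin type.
Compute the Cartan integers a_ij = 2(alpha_i, alpha_j)/(alpha_j, alpha_j); the resulting 3x3 Cartan matrix is
[[2, -1, -2], [-1, 2, 0], [-1, 0, 2]].
The roots have two lengths (squared-length ratio 2:1); the short ones are alpha_{3}. The associated Dynkin diagram is a chain of 3 nodes with a double edge at one end; the terminal node there is the unique short simple root (B_3), so the type is B_3 (the algebra so(7)).

B_3 (so(7))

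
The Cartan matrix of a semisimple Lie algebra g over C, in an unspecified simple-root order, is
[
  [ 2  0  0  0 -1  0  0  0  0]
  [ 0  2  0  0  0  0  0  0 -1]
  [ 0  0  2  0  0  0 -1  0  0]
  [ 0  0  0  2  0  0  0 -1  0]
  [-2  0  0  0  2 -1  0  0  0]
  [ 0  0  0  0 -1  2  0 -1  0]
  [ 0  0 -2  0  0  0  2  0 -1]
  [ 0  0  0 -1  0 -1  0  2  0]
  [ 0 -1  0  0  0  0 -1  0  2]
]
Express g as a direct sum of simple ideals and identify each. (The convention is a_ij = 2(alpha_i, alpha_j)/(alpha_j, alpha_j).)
The diagram associated to this matrix has two connected components: the simple roots {alpha_2, alpha_3, alpha_7, alpha_9} form a chain of 4 nodes with a double edge at one end; the terminal node there is the unique short simple root (B_4), and {alpha_1, alpha_4, alpha_5, alpha_6, alpha_8} form a chain of 5 nodes with a double edge at one end; the terminal node there is the unique short simple root (B_5). A semisimple Lie algebra decomposes uniquely as the direct sum of simple ideals, one per connected component of its Dynkin diagram, so g ≅ B_4 ⊕ B_5 (dimension 36 + 55 = 91).

B4 ⊕ B5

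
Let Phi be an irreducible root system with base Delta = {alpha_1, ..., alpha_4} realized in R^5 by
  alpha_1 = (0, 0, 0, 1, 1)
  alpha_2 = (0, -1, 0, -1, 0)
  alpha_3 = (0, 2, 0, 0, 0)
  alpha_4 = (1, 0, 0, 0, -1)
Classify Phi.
type C_4

Compute the Cartan integers a_ij = 2(alpha_i, alpha_j)/(alpha_j, alpha_j); the resulting 4x4 Cartan matrix is
[[2, -1, 0, -1], [-1, 2, -1, 0], [0, -2, 2, 0], [-1, 0, 0, 2]].
The roots have two lengths (squared-length ratio 2:1); the short ones are alpha_{1,2,4}. The associated Dynkin diagram is a chain of 4 nodes with a double edge at one end; the terminal node there is the unique long simple root (C_4), so the type is C_4 (the algebra sp(8)).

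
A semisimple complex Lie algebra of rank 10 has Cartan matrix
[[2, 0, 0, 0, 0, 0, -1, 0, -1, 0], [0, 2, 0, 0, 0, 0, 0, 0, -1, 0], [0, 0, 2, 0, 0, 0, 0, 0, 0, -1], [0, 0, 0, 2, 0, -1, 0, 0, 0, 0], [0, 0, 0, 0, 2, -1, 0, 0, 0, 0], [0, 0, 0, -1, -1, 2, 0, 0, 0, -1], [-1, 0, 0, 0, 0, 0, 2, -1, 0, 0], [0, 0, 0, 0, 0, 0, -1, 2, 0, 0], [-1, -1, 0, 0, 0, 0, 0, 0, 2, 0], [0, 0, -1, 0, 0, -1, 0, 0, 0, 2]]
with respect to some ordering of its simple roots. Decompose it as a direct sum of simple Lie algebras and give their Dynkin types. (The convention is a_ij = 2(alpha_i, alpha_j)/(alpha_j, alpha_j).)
type A_5 ⊕ type D_5

The diagram associated to this matrix has two connected components: the simple roots {alpha_1, alpha_2, alpha_7, alpha_8, alpha_9} form a chain of 5 nodes with single edges (A_5), and {alpha_3, alpha_4, alpha_5, alpha_6, alpha_10} form a chain of 3 nodes with a fork of two nodes at one end (D_5). A semisimple Lie algebra decomposes uniquely as the direct sum of simple ideals, one per connected component of its Dynkin diagram, so g ≅ A_5 ⊕ D_5 (dimension 35 + 45 = 80).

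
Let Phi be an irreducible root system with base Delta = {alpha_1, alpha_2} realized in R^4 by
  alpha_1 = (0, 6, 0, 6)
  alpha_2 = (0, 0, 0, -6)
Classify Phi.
Compute the Cartan integers a_ij = 2(alpha_i, alpha_j)/(alpha_j, alpha_j); the resulting 2x2 Cartan matrix is
[[2, -2], [-1, 2]].
The roots have two lengths (squared-length ratio 2:1); the short ones are alpha_{2}. The associated Dynkin diagram is a chain of 2 nodes with a double edge at one end; the terminal node there is the unique short simple root (B_2), so the type is B_2 (the algebra so(5)).

B_2 (so(5))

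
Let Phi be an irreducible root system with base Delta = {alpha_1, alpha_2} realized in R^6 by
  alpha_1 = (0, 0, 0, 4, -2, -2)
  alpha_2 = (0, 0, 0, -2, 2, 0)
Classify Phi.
G_2

Compute the Cartan integers a_ij = 2(alpha_i, alpha_j)/(alpha_j, alpha_j); the resulting 2x2 Cartan matrix is
[[2, -3], [-1, 2]].
The roots have two lengths (squared-length ratio 3:1); the short ones are alpha_{2}. The associated Dynkin diagram is two nodes joined by a triple edge (G_2), so the type is G_2.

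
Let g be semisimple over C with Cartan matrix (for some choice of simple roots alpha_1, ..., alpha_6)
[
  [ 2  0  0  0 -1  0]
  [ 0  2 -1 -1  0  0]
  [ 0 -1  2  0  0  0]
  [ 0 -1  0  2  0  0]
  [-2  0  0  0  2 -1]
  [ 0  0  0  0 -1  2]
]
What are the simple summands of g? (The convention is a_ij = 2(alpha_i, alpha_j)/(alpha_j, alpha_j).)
A_3 (sl(4)) + B_3 (so(7))

The diagram associated to this matrix has two connected components: the simple roots {alpha_2, alpha_3, alpha_4} form a chain of 3 nodes with single edges (A_3), and {alpha_1, alpha_5, alpha_6} form a chain of 3 nodes with a double edge at one end; the terminal node there is the unique short simple root (B_3). A semisimple Lie algebra decomposes uniquely as the direct sum of simple ideals, one per connected component of its Dynkin diagram, so g ≅ A_3 ⊕ B_3 (dimension 15 + 21 = 36).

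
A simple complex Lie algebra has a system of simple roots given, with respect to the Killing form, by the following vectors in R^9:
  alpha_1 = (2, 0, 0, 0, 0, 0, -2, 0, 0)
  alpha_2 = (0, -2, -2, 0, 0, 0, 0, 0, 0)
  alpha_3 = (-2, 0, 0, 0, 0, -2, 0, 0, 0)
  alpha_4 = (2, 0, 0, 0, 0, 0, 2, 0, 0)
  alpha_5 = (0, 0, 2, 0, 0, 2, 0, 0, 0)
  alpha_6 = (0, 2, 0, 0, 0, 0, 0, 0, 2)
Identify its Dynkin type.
type D_6

Compute the Cartan integers a_ij = 2(alpha_i, alpha_j)/(alpha_j, alpha_j); the resulting 6x6 Cartan matrix is
[[2, 0, -1, 0, 0, 0], [0, 2, 0, 0, -1, -1], [-1, 0, 2, -1, -1, 0], [0, 0, -1, 2, 0, 0], [0, -1, -1, 0, 2, 0], [0, -1, 0, 0, 0, 2]].
All simple roots have the same length, so the diagram is simply laced. The associated Dynkin diagram is a chain of 4 nodes with a fork of two nodes at one end (D_6), so the type is D_6 (the algebra so(12)).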